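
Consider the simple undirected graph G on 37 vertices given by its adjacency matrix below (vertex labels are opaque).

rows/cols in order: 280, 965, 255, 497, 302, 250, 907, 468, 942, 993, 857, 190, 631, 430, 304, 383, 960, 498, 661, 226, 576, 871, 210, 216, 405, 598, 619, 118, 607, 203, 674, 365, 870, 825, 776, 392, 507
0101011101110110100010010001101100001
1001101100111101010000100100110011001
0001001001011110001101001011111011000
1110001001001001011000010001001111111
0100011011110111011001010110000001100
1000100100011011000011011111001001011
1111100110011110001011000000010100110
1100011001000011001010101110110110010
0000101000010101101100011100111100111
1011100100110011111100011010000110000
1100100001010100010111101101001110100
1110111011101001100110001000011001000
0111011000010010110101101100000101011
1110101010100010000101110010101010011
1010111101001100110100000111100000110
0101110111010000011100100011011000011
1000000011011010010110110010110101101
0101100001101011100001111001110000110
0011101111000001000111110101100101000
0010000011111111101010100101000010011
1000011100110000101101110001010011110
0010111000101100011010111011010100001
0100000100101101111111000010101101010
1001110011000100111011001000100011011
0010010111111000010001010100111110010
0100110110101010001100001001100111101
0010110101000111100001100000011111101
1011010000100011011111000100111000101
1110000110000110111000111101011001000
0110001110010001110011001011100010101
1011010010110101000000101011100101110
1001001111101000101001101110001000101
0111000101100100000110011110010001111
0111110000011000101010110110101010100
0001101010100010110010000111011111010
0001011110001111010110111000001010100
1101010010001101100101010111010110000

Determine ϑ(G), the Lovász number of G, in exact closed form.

deg(576) = 18; N(576) = {280, 250, 907, 468, 857, 190, 960, 661, 226, 871, 210, 216, 118, 203, 870, 825, 776, 392}.
Vertex 430 has 18 neighbors: 280, 965, 255, 302, 907, 942, 857, 304, 226, 871, 210, 216, 619, 607, 674, 870, 392, 507.
deg(405) = 18; N(405) = {255, 250, 468, 942, 993, 857, 190, 631, 498, 871, 216, 598, 607, 203, 674, 365, 870, 392}.
N(118) = {280, 255, 497, 250, 857, 304, 383, 498, 661, 226, 576, 871, 598, 607, 203, 674, 776, 507}, |N(118)| = 18.
Regular of degree 18 on 37 vertices: strongly regular (37,18,8,9).
spec(A) ≈ [18.0, 2.54138, -3.54138] (distinct, 5 d.p.).
ϑ = −N·λ_min/(λ_max−λ_min) = −37·(-sqrt(37)/2 - 1/2)/(18−(-sqrt(37)/2 - 1/2)) = sqrt(37).
= 6.082762530… (decimal).

sqrt(37)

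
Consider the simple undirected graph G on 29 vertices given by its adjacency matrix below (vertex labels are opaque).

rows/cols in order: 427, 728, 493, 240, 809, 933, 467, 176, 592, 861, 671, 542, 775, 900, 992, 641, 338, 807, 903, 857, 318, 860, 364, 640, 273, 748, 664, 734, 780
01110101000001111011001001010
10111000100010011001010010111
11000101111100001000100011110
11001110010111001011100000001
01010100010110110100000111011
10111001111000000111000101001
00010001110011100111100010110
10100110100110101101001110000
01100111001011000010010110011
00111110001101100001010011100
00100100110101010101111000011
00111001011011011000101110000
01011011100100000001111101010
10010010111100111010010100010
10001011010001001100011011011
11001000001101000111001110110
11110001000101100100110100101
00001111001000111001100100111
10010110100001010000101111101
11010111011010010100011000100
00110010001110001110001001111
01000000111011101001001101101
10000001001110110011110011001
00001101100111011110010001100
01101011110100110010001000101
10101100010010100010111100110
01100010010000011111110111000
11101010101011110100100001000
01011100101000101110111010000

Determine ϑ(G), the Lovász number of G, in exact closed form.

N(809) = {728, 240, 933, 861, 542, 775, 992, 641, 807, 640, 273, 748, 734, 780}, |N(809)| = 14.
deg(734) = 14; N(734) = {427, 728, 493, 809, 467, 592, 671, 775, 900, 992, 641, 807, 318, 748}.
N(318) = {493, 240, 467, 671, 542, 775, 338, 807, 903, 364, 748, 664, 734, 780}, |N(318)| = 14.
N(592) = {728, 493, 933, 467, 176, 671, 775, 900, 903, 860, 640, 273, 734, 780}, |N(592)| = 14.
29-vertex 14-regular graph: Paley(29): SR with (k,λ,μ)=(14,6,7).
spec(A) ≈ [14.0, 2.1926, -3.1926] (distinct, 4 d.p.).
λ_max=14, λ_min=-sqrt(29)/2 - 1/2; ϑ = −29·λ_min/(λ_max−λ_min) = sqrt(29).
Numerically 5.38516481.

sqrt(29)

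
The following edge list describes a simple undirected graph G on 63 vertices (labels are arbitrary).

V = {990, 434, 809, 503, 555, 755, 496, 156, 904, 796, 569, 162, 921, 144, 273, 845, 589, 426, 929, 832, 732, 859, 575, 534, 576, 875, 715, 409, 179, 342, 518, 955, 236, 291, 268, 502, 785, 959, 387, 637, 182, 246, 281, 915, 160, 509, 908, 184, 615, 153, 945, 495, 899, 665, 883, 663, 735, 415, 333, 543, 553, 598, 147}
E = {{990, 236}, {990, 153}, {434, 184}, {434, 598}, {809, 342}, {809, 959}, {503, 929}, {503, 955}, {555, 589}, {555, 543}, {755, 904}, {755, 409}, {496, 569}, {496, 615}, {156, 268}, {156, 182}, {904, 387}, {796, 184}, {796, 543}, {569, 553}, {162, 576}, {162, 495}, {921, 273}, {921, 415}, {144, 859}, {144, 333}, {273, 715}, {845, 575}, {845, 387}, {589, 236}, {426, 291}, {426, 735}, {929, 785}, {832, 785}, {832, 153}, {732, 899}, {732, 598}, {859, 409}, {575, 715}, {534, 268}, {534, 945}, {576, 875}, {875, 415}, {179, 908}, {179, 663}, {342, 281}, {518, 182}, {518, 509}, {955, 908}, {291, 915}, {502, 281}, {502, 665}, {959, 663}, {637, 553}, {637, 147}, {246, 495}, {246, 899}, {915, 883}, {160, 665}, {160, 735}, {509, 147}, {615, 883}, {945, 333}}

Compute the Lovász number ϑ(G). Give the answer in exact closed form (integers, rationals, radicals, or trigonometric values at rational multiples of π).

Vertex 156 has 2 neighbors: 268, 182.
deg(796) = 2; N(796) = {184, 543}.
deg(236) = 2; N(236) = {990, 589}.
N(179) = {908, 663}, |N(179)| = 2.
Regular of degree 2 on 63 vertices: this is C_{63}, the 63-cycle.
The 32 distinct eigenvalues: [2.0, 1.99006, 1.96034, 1.91115, 1.84295, 1.75644, 1.65248, 1.53209, 1.39647, 1.24698, 1.08509, 0.91242, 0.73068, 0.54168, 0.3473, 0.14946, -0.04986, -0.24869, -0.44504, -0.63697, -0.82257, -1.0, -1.16749, -1.32337, -1.4661, -1.59427, -1.70658, -1.80194, -1.87939, -1.93815, -1.97766, -1.99751].
ϑ = −N·λ_min/(λ_max−λ_min) = −63·(-2*cos(pi/63))/(2−(-2*cos(pi/63))) = 63*cos(pi/63)/(cos(pi/63) + 1).
ϑ(G) ≈ 31.4804.
Check 31 ≤ 63*cos(pi/63)/(cos(pi/63) + 1) ≤ 32: both strict.

63*cos(pi/63)/(cos(pi/63) + 1)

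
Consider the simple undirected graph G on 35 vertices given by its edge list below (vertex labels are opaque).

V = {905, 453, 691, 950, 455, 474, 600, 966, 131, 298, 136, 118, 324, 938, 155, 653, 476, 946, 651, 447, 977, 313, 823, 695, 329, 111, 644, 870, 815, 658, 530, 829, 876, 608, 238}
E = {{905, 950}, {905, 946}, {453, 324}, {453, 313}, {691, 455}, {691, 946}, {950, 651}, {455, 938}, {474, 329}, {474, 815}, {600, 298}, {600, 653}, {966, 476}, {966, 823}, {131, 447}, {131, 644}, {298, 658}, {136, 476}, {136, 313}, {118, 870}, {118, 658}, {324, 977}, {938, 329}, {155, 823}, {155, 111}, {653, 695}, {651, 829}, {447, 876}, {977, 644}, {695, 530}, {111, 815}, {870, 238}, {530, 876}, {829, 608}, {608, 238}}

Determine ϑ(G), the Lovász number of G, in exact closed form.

N(298) = {600, 658}, |N(298)| = 2.
Vertex 653 has 2 neighbors: 600, 695.
Vertex 946 has 2 neighbors: 905, 691.
N(870) = {118, 238}, |N(870)| = 2.
2-regular, N=35; this is C_{35}, the 35-cycle.
spec(A) ≈ [2.0, 1.968, 1.872, 1.717, 1.506, 1.247, 0.948, 0.618, 0.268, -0.09, -0.445, -0.786, -1.102, -1.382, -1.618, -1.802, -1.928, -1.992] (distinct, 3 d.p.).
λ_max=2, λ_min=-2*cos(pi/35); ϑ = −35·λ_min/(λ_max−λ_min) = 35*cos(pi/35)/(cos(pi/35) + 1).
≈ 17.46470 (to 5 d.p.).
17 ≤ 35*cos(pi/35)/(cos(pi/35) + 1) ≤ 18: both strict.

35*cos(pi/35)/(cos(pi/35) + 1)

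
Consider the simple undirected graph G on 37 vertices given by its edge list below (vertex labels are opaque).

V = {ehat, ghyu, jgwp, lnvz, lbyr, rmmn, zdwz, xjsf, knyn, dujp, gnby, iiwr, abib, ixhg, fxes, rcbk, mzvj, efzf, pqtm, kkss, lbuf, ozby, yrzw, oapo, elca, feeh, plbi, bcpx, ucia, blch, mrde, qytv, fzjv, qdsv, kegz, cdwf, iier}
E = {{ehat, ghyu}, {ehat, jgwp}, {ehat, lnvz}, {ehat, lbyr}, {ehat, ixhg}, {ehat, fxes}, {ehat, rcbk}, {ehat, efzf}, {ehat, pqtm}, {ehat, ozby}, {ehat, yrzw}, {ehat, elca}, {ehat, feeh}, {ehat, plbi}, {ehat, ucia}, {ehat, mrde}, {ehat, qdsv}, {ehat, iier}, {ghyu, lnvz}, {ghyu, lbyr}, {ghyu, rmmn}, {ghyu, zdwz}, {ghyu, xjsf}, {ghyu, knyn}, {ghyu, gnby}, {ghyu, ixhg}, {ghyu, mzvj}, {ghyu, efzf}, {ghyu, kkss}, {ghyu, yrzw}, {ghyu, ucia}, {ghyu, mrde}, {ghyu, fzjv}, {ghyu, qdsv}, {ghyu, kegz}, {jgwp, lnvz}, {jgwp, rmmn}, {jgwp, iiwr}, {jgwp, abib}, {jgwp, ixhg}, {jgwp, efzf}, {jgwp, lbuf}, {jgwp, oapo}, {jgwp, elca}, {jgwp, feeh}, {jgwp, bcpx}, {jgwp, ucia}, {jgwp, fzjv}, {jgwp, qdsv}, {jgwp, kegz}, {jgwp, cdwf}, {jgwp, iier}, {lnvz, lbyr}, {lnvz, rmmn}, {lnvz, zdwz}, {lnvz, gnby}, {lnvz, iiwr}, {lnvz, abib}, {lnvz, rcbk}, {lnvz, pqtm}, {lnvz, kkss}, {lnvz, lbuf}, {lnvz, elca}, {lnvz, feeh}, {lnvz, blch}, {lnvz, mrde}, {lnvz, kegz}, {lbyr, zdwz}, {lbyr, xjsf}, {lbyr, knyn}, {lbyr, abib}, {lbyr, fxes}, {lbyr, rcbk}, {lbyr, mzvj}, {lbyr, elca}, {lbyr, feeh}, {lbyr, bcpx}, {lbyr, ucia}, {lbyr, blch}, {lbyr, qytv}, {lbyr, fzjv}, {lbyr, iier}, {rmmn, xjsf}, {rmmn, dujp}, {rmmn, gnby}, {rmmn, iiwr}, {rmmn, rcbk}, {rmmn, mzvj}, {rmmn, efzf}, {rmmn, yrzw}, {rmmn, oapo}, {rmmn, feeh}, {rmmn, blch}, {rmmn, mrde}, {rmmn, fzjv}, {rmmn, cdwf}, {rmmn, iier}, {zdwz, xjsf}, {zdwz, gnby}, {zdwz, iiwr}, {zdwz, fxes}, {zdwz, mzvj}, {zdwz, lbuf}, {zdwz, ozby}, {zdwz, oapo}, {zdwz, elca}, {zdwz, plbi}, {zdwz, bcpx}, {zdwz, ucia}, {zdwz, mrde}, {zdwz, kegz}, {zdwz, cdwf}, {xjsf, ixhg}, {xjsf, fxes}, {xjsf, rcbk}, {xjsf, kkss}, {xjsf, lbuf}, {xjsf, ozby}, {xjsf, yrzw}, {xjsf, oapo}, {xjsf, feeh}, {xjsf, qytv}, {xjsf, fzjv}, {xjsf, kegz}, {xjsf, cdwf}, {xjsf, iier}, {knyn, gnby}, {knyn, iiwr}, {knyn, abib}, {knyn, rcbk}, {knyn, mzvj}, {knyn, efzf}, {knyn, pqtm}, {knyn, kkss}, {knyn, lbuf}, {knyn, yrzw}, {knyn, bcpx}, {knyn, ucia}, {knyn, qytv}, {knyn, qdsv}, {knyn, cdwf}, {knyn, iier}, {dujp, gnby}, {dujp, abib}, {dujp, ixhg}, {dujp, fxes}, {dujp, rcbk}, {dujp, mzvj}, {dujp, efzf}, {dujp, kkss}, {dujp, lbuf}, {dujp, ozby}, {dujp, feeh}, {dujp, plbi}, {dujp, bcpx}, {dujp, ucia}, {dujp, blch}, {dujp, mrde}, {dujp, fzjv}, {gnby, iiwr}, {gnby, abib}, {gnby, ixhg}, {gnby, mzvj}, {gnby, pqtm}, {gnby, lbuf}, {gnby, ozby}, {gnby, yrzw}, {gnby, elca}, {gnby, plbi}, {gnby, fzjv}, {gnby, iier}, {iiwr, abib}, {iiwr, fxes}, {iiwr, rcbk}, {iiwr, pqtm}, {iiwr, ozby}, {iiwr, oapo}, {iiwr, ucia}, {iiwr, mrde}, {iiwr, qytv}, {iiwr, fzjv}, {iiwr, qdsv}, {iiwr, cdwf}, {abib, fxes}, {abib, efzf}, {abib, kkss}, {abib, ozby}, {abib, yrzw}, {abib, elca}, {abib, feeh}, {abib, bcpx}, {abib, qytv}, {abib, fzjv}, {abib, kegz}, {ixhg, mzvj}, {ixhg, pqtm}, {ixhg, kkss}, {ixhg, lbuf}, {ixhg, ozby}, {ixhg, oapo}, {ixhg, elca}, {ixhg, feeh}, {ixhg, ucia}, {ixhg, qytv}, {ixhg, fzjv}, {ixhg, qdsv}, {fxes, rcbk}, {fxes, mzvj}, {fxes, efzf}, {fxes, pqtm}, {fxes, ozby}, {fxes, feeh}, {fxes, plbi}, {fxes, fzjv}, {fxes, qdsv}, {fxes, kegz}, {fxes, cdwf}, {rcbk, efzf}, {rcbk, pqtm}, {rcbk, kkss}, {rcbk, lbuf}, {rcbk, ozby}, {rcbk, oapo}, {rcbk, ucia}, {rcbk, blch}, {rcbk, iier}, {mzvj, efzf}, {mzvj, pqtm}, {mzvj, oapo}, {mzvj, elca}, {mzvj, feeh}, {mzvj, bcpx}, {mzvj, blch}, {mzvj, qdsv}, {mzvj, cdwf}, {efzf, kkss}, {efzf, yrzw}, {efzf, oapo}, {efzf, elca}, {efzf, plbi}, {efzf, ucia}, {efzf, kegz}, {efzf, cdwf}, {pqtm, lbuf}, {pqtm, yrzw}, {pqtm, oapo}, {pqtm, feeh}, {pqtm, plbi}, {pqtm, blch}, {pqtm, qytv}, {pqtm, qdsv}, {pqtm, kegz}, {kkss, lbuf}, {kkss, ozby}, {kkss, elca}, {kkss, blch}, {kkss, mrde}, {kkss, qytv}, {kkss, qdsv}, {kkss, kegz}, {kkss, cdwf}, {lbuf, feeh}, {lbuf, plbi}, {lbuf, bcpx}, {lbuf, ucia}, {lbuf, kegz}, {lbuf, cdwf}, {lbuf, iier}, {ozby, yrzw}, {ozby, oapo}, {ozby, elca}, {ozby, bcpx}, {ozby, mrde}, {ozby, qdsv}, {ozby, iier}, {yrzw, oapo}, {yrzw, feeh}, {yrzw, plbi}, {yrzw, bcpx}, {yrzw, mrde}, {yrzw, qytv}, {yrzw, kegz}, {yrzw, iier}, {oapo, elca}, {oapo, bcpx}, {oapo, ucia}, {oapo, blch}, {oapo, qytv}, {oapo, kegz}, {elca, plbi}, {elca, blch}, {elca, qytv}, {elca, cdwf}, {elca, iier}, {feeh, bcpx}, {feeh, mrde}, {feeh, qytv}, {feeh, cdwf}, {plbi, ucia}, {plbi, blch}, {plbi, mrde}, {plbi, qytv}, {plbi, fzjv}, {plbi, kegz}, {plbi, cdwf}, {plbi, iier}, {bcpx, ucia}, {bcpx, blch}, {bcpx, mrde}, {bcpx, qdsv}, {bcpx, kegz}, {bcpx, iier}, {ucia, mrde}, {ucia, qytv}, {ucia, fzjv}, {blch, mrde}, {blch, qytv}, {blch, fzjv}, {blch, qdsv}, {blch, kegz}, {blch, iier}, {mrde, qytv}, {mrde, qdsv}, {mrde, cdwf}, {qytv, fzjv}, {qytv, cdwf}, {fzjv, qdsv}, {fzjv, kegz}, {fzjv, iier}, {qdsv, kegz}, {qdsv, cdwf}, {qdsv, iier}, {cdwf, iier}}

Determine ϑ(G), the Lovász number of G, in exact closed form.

sqrt(37)

N(rmmn) = {ghyu, jgwp, lnvz, xjsf, dujp, gnby, iiwr, rcbk, mzvj, efzf, yrzw, oapo, feeh, blch, mrde, fzjv, cdwf, iier}, |N(rmmn)| = 18.
Vertex gnby has 18 neighbors: ghyu, lnvz, rmmn, zdwz, knyn, dujp, iiwr, abib, ixhg, mzvj, pqtm, lbuf, ozby, yrzw, elca, plbi, fzjv, iier.
deg(lnvz) = 18; N(lnvz) = {ehat, ghyu, jgwp, lbyr, rmmn, zdwz, gnby, iiwr, abib, rcbk, pqtm, kkss, lbuf, elca, feeh, blch, mrde, kegz}.
Vertex pqtm has 18 neighbors: ehat, lnvz, knyn, gnby, iiwr, ixhg, fxes, rcbk, mzvj, lbuf, yrzw, oapo, feeh, plbi, blch, qytv, qdsv, kegz.
18-regular, N=37; strongly regular (37,18,8,9).
spec(A) ≈ [18.0, 2.54138, -3.54138] (distinct, 5 d.p.).
λ_max=18, λ_min=-sqrt(37)/2 - 1/2; ϑ = −37·λ_min/(λ_max−λ_min) = sqrt(37).
= 6.082762530… (decimal).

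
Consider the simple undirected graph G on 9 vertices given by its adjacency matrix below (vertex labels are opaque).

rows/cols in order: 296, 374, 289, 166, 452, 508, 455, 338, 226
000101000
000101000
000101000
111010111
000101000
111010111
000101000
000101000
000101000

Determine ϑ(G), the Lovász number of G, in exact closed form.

7

Vertex 374 has 2 neighbors: 166, 508.
Vertex 508 has 7 neighbors: 296, 374, 289, 452, 455, 338, 226.
deg(455) = 2; N(455) = {166, 508}.
N(338) = {166, 508}, |N(338)| = 2.
K_{7,2} (perfect); ϑ(G) = α(G) = max{7,2} = 7.
≈ 7.0000000 (to 7 d.p.).
Sandwich: α(G)=7 ≤ ϑ(G)=7 ≤ χ(Ḡ)=7 (collapsed).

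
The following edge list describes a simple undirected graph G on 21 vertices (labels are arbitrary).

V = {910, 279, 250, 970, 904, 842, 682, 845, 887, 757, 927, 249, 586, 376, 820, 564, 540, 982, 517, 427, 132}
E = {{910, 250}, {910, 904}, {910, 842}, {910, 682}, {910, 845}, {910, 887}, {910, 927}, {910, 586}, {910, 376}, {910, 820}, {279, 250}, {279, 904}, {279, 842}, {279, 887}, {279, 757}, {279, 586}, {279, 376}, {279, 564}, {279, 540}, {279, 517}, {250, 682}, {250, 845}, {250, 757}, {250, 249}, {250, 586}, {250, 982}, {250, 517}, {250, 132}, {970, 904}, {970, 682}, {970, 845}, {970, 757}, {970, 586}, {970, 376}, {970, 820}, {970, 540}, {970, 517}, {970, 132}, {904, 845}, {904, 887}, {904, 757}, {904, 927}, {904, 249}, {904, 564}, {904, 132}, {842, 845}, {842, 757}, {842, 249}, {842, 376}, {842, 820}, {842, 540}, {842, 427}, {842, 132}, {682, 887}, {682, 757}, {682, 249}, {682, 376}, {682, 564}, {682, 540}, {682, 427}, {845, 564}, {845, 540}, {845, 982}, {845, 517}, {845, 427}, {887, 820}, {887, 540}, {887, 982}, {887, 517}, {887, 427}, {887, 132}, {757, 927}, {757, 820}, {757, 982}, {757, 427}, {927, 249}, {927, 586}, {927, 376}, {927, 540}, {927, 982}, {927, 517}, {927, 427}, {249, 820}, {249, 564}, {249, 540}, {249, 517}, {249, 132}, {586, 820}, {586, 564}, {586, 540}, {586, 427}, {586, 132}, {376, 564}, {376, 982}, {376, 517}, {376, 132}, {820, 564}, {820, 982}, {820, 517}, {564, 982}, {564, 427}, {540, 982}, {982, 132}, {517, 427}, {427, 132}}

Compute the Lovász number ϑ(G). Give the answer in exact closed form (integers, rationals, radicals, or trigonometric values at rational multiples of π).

6

deg(249) = 10; N(249) = {250, 904, 842, 682, 927, 820, 564, 540, 517, 132}.
N(376) = {910, 279, 970, 842, 682, 927, 564, 982, 517, 132}, |N(376)| = 10.
Vertex 564 has 10 neighbors: 279, 904, 682, 845, 249, 586, 376, 820, 982, 427.
Vertex 820 has 10 neighbors: 910, 970, 842, 887, 757, 249, 586, 564, 982, 517.
21-vertex 10-regular graph: Kneser-type, 2-subsets of [7].
A has 3 distinct eigenvalues ≈ [10.0, 1.0, -4.0].
ϑ = −N·λ_min/(λ_max−λ_min) = −21·(-4)/(10−(-4)) = 6.
= 6.0000… (decimal).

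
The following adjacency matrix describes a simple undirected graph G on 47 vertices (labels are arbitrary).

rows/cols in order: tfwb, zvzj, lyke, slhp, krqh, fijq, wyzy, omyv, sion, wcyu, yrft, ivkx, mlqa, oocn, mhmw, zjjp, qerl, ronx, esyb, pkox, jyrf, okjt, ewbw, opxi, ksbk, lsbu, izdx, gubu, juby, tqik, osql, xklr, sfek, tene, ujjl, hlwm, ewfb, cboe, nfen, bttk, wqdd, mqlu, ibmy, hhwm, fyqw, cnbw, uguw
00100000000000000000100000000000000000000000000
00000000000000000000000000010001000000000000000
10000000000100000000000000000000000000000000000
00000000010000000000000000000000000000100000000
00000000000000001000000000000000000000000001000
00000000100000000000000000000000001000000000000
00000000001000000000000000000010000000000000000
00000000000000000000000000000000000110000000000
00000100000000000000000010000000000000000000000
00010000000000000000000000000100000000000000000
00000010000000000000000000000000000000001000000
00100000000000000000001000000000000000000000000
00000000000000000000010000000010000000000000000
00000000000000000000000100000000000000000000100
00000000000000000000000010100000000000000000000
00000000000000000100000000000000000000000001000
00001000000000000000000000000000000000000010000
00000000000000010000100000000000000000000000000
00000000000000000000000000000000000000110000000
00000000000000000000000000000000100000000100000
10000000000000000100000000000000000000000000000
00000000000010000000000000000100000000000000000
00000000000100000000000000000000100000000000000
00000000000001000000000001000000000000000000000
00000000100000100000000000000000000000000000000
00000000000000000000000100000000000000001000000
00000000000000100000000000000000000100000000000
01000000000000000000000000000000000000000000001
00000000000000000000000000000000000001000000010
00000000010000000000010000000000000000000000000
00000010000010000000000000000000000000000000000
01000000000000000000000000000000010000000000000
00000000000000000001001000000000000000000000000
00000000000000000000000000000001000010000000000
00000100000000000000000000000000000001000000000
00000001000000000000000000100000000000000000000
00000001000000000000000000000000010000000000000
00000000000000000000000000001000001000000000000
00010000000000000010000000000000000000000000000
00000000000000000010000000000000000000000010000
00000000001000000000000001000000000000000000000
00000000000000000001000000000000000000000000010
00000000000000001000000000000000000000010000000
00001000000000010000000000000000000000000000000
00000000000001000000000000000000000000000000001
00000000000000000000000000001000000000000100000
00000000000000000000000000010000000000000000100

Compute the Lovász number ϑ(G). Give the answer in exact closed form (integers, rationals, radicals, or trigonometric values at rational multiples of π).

47*cos(pi/47)/(cos(pi/47) + 1)

N(ibmy) = {qerl, bttk}, |N(ibmy)| = 2.
N(sion) = {fijq, ksbk}, |N(sion)| = 2.
deg(ewfb) = 2; N(ewfb) = {omyv, tene}.
deg(okjt) = 2; N(okjt) = {mlqa, tqik}.
Regular of degree 2 on 47 vertices: the odd cycle C_{47}.
The 24 distinct eigenvalues: [2.0, 1.98215, 1.92894, 1.8413, 1.7208, 1.5696, 1.39038, 1.18636, 0.96116, 0.71882, 0.46364, 0.20019, -0.06683, -0.33266, -0.59255, -0.84187, -1.07616, -1.29126, -1.4833, -1.64888, -1.78504, -1.88934, -1.95992, -1.99553].
Lovász: ϑ = −47(-2*cos(pi/47))/(2+-(-1)*2*cos(pi/47)) = 47*cos(pi/47)/(cos(pi/47) + 1).
≈ 23.473731 (to 6 d.p.).
Sandwich: α(G)=23 ≤ ϑ(G)=47*cos(pi/47)/(cos(pi/47) + 1) ≤ χ(Ḡ)=24 (both strict).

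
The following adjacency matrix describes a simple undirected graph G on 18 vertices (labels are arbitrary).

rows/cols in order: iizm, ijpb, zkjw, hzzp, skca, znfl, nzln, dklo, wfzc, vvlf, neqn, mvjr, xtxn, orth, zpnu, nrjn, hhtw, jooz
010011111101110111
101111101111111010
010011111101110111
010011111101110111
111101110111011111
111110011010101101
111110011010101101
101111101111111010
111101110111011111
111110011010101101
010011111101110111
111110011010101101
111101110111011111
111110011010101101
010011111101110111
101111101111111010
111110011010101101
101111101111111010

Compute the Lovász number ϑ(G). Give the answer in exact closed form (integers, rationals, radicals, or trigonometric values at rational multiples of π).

deg(dklo) = 14; N(dklo) = {iizm, zkjw, hzzp, skca, znfl, nzln, wfzc, vvlf, neqn, mvjr, xtxn, orth, zpnu, hhtw}.
N(hzzp) = {ijpb, skca, znfl, nzln, dklo, wfzc, vvlf, mvjr, xtxn, orth, nrjn, hhtw, jooz}, |N(hzzp)| = 13.
N(orth) = {iizm, ijpb, zkjw, hzzp, skca, dklo, wfzc, neqn, xtxn, zpnu, nrjn, jooz}, |N(orth)| = 12.
deg(ijpb) = 14; N(ijpb) = {iizm, zkjw, hzzp, skca, znfl, nzln, wfzc, vvlf, neqn, mvjr, xtxn, orth, zpnu, hhtw}.
K_{6,5,4,3} (perfect); ϑ(G) = α(G) = max{6,5,4,3} = 6.
≈ 6.00000 (to 5 d.p.).
Lovász sandwich 6 ≤ 6 ≤ 6: collapsed.

6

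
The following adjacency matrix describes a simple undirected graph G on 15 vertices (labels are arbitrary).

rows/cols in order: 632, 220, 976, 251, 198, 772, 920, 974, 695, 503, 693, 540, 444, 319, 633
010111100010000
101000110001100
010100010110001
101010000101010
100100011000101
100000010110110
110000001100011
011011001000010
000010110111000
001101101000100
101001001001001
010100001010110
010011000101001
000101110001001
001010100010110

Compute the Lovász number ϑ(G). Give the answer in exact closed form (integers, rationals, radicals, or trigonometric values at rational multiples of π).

5

deg(695) = 6; N(695) = {198, 920, 974, 503, 693, 540}.
N(198) = {632, 251, 974, 695, 444, 633}, |N(198)| = 6.
deg(444) = 6; N(444) = {220, 198, 772, 503, 540, 633}.
Vertex 974 has 6 neighbors: 220, 976, 198, 772, 695, 319.
6-regular, N=15; Kneser-type, 2-subsets of [6].
A has 3 distinct eigenvalues ≈ [6.0, 1.0, -3.0].
ϑ = −N·λ_min/(λ_max−λ_min) = −15·(-3)/(6−(-3)) = 5.
≈ 5.00000000 (to 8 d.p.).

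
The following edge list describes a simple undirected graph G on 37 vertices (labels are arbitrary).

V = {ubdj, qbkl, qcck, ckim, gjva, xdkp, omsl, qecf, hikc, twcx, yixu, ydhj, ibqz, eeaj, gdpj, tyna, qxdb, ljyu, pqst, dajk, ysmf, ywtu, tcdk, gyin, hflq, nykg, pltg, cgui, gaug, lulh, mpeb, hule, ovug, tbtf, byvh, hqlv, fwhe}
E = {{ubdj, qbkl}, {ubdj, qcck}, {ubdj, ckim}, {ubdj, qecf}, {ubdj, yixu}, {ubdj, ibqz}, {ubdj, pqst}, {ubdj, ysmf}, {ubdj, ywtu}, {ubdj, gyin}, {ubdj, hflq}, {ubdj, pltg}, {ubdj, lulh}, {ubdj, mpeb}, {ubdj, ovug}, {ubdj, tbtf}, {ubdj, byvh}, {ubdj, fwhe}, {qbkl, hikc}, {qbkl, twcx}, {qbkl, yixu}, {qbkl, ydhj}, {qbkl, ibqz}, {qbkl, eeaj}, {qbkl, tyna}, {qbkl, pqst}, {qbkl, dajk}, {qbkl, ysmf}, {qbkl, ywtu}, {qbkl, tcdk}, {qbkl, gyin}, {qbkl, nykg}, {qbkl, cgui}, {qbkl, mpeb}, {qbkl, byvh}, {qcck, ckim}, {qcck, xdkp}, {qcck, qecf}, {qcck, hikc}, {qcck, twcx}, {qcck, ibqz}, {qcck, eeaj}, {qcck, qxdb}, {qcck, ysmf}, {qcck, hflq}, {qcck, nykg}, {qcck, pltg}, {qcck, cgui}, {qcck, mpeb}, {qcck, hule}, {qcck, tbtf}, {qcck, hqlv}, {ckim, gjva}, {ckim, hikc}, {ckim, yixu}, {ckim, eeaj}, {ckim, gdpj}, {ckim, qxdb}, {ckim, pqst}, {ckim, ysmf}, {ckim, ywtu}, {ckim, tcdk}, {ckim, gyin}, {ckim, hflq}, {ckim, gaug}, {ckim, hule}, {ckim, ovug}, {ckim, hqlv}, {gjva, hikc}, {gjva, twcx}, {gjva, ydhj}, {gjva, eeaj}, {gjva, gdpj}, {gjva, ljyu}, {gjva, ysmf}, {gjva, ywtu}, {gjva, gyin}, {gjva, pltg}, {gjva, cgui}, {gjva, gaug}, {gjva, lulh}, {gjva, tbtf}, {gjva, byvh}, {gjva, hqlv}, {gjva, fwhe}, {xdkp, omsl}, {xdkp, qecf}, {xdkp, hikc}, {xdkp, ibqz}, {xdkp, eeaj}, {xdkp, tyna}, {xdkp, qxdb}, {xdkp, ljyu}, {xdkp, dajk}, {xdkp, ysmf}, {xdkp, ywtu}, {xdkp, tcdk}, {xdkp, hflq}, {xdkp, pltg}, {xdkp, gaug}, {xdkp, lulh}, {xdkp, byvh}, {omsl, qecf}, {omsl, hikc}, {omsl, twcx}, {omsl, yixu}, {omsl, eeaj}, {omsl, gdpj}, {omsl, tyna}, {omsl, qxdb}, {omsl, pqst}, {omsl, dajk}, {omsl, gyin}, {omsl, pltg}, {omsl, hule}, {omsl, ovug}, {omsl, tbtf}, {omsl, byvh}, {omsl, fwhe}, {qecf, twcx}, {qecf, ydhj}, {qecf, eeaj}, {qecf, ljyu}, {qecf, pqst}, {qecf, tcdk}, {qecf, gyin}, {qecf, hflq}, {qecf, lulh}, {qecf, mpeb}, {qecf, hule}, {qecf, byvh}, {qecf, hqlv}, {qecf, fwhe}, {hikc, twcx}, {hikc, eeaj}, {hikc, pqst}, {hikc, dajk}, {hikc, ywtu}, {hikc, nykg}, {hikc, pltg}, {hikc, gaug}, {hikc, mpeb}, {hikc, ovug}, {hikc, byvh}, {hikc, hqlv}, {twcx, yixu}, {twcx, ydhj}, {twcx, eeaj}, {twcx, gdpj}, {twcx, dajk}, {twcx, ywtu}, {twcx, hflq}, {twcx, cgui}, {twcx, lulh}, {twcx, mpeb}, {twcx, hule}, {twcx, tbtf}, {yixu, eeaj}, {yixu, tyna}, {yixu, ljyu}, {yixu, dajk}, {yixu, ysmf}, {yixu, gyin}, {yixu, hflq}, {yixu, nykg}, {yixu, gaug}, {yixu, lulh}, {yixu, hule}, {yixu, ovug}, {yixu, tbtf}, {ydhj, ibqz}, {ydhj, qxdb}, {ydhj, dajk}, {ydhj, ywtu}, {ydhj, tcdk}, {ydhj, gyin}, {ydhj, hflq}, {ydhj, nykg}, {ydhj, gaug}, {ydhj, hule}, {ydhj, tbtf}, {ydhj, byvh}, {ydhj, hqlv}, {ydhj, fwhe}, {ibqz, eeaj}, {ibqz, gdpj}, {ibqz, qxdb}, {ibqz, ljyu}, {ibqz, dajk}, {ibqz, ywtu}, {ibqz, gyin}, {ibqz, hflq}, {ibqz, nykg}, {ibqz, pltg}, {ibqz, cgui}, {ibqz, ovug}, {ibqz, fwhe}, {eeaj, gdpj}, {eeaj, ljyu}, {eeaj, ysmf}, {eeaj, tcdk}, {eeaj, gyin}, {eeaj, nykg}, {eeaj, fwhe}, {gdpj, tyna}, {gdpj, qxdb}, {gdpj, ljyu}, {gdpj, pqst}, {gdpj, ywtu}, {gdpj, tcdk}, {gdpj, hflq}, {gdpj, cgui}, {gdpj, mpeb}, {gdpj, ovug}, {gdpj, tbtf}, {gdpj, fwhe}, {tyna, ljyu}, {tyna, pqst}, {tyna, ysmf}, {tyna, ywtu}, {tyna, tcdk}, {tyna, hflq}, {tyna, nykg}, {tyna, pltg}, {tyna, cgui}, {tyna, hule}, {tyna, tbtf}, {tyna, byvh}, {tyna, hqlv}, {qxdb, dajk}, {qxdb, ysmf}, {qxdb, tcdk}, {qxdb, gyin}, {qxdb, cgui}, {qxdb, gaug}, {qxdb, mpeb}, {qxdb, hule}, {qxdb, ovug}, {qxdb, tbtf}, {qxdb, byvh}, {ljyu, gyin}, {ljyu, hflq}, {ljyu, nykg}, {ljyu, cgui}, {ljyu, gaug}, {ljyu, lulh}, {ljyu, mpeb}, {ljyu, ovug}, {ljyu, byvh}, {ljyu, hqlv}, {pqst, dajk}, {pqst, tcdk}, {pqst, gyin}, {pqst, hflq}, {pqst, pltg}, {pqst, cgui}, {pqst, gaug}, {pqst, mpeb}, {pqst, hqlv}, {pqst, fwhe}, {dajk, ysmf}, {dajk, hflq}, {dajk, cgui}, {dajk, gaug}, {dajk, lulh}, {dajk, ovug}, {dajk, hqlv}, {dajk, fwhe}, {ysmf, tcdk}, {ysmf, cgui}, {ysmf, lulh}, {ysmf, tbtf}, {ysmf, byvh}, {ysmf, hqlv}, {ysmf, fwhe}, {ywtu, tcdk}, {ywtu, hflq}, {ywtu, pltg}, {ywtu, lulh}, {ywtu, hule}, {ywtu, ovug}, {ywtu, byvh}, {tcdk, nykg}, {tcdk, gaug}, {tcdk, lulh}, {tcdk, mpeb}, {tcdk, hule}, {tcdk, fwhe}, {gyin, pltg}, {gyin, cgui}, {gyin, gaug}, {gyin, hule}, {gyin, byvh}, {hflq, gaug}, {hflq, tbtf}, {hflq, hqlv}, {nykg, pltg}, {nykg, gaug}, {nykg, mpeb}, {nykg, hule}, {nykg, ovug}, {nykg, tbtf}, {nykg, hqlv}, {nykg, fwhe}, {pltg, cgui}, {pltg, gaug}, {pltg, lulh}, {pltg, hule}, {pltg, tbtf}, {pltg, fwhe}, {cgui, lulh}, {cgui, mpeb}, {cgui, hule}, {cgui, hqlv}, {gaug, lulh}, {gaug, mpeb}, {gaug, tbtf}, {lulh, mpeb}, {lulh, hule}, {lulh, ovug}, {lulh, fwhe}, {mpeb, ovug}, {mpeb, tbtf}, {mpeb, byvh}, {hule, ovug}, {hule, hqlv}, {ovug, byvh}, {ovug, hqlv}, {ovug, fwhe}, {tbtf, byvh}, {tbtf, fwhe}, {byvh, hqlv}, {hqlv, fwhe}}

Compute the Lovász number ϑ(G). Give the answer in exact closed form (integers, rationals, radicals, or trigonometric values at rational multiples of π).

Vertex ydhj has 18 neighbors: qbkl, gjva, qecf, twcx, ibqz, qxdb, dajk, ywtu, tcdk, gyin, hflq, nykg, gaug, hule, tbtf, byvh, hqlv, fwhe.
Vertex qecf has 18 neighbors: ubdj, qcck, xdkp, omsl, twcx, ydhj, eeaj, ljyu, pqst, tcdk, gyin, hflq, lulh, mpeb, hule, byvh, hqlv, fwhe.
deg(dajk) = 18; N(dajk) = {qbkl, xdkp, omsl, hikc, twcx, yixu, ydhj, ibqz, qxdb, pqst, ysmf, hflq, cgui, gaug, lulh, ovug, hqlv, fwhe}.
N(byvh) = {ubdj, qbkl, gjva, xdkp, omsl, qecf, hikc, ydhj, tyna, qxdb, ljyu, ysmf, ywtu, gyin, mpeb, ovug, tbtf, hqlv}, |N(byvh)| = 18.
Regular of degree 18 on 37 vertices: Paley(37): SR with (k,λ,μ)=(18,8,9).
A has 3 distinct eigenvalues ≈ [18.0, 2.5414, -3.5414].
λ_max=18, λ_min=-sqrt(37)/2 - 1/2; ϑ = −37·λ_min/(λ_max−λ_min) = sqrt(37).
ϑ(G) ≈ 6.082763.

sqrt(37)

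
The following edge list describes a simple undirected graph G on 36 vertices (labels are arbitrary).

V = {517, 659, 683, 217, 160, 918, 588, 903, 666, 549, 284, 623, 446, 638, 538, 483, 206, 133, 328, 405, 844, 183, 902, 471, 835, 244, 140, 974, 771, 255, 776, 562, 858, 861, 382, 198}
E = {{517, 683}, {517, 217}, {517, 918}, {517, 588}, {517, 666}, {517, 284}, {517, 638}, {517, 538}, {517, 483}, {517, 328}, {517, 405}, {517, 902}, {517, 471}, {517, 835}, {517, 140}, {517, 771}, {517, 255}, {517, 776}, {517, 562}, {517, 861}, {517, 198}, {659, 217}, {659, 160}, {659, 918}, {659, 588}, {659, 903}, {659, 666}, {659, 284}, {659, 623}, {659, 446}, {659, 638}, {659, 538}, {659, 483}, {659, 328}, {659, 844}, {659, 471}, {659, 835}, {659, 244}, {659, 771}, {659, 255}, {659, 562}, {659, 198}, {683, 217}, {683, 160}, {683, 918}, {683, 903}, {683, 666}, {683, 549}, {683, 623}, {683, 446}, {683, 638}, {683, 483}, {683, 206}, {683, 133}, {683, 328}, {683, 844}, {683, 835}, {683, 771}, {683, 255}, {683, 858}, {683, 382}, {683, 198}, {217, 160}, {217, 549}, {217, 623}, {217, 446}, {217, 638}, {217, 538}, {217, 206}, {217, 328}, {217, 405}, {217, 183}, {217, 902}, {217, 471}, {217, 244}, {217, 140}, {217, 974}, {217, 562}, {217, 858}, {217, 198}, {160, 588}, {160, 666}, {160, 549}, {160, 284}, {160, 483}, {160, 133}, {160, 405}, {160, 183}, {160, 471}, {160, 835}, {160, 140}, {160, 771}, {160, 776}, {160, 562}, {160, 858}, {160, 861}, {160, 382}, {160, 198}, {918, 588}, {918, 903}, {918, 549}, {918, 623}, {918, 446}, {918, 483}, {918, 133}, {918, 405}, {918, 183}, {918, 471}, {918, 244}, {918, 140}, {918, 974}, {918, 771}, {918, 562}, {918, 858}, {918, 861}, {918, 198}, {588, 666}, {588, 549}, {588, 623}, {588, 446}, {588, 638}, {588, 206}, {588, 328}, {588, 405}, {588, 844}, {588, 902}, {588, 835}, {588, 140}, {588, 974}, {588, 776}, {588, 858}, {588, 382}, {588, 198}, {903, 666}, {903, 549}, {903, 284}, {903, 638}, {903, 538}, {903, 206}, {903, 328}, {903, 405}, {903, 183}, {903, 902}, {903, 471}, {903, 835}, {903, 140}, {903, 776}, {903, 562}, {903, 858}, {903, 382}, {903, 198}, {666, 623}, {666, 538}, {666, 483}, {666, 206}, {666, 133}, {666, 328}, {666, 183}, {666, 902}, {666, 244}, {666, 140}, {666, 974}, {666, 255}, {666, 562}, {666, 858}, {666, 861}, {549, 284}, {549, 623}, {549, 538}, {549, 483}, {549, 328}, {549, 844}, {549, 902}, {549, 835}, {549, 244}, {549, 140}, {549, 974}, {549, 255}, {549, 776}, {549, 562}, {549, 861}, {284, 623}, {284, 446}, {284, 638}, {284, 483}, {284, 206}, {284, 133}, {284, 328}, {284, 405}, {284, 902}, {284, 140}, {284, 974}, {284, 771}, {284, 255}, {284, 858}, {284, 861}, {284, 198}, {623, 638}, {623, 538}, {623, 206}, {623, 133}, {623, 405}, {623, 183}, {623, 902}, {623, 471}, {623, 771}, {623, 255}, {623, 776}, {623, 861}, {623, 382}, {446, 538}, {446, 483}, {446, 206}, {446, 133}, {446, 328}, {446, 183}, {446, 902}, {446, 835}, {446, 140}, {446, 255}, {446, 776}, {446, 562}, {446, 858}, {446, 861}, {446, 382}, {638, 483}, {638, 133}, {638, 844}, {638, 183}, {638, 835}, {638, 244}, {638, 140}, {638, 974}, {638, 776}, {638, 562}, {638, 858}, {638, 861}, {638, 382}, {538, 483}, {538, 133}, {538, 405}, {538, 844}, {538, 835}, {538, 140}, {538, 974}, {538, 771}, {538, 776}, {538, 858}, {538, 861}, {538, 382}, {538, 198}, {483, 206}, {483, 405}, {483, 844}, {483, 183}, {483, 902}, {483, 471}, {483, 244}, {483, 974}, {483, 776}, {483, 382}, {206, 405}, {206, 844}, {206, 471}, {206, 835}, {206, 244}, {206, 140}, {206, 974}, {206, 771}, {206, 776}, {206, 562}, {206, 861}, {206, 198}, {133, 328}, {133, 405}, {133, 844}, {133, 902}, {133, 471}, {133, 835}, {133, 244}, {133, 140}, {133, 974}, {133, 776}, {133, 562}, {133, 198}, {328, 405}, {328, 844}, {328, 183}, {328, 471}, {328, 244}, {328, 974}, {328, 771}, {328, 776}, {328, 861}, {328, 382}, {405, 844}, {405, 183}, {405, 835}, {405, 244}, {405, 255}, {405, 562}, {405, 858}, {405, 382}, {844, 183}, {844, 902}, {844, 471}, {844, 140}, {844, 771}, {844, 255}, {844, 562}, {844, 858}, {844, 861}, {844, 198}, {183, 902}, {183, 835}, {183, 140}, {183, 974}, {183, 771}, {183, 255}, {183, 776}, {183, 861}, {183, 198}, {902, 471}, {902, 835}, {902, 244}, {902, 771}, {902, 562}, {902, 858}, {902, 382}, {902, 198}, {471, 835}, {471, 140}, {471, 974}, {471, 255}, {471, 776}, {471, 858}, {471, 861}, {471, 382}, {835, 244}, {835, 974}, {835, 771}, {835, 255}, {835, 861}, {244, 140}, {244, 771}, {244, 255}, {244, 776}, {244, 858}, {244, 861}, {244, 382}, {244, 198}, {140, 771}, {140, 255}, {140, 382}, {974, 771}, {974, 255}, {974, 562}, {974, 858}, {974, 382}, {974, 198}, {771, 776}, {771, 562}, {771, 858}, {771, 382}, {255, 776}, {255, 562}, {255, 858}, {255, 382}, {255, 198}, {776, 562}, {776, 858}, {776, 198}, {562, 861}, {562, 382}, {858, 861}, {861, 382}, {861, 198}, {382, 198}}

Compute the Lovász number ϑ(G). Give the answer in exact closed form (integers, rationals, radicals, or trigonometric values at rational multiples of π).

deg(562) = 21; N(562) = {517, 659, 217, 160, 918, 903, 666, 549, 446, 638, 206, 133, 405, 844, 902, 974, 771, 255, 776, 861, 382}.
deg(902) = 21; N(902) = {517, 217, 588, 903, 666, 549, 284, 623, 446, 483, 133, 844, 183, 471, 835, 244, 771, 562, 858, 382, 198}.
Vertex 861 has 21 neighbors: 517, 160, 918, 666, 549, 284, 623, 446, 638, 538, 206, 328, 844, 183, 471, 835, 244, 562, 858, 382, 198.
Vertex 638 has 21 neighbors: 517, 659, 683, 217, 588, 903, 284, 623, 483, 133, 844, 183, 835, 244, 140, 974, 776, 562, 858, 861, 382.
36-vertex 21-regular graph: this is K(9,2), the Kneser graph.
Distinct eigenvalues (to 3 d.p.): [21.0, 1.0, -6.0].
λ_max=21, λ_min=-6; ϑ = −36·λ_min/(λ_max−λ_min) = 8.
Numerically 8.00000.

8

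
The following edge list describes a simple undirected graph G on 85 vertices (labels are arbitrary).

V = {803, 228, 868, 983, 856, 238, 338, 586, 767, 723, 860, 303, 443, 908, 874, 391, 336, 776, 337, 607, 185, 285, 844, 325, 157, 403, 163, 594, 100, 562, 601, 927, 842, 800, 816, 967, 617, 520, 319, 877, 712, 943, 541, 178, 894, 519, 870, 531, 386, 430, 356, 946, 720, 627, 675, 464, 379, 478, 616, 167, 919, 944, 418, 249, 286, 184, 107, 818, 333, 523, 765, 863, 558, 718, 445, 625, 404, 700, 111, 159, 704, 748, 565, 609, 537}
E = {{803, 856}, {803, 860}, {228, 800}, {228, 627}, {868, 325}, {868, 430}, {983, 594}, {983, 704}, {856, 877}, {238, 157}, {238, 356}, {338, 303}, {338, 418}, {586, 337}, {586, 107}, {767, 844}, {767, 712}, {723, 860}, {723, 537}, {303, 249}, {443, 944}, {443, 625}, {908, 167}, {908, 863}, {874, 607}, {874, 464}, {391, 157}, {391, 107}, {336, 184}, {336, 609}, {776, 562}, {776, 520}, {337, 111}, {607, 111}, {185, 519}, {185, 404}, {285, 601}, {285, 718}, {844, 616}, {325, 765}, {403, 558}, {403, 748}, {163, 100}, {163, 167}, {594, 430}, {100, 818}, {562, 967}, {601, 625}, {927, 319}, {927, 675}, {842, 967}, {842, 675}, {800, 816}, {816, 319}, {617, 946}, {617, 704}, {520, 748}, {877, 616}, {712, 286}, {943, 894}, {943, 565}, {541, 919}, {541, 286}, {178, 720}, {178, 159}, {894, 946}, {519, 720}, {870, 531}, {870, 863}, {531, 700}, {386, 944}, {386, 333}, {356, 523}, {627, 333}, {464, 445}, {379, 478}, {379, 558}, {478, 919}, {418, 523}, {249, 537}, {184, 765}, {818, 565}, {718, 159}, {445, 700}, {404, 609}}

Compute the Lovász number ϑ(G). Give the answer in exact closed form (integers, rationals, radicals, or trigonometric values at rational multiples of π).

85*cos(pi/85)/(cos(pi/85) + 1)

deg(609) = 2; N(609) = {336, 404}.
deg(303) = 2; N(303) = {338, 249}.
Vertex 178 has 2 neighbors: 720, 159.
Vertex 336 has 2 neighbors: 184, 609.
G on 85 vertices is 2-regular; connected 2-regular on 85 ⇒ C_{85}.
Distinct eigenvalues (to 6 d.p.): [2.0, 1.994538, 1.978183, 1.951024, 1.913209, 1.864944, 1.806494, 1.738178, 1.660368, 1.57349, 1.478018, 1.374473, 1.263422, 1.14547, 1.021262, 0.891477, 0.756822, 0.618034, 0.47587, 0.331108, 0.184537, 0.036958, -0.110823, -0.257998, -0.403765, -0.547326, -0.687898, -0.824713, -0.957023, -1.084107, -1.205269, -1.319849, -1.42722, -1.526797, -1.618034, -1.700434, -1.773547, -1.836974, -1.890368, -1.933437, -1.965946, -1.987718, -1.998634].
Lovász (edge-transitive): ϑ = −85·(-2*cos(pi/85))/((2)−(-2*cos(pi/85))) = 85*cos(pi/85)/(cos(pi/85) + 1).
≈ 42.485482571 (to 9 d.p.).
α=42, χ(Ḡ)=43; ϑ=85*cos(pi/85)/(cos(pi/85) + 1) lies between (both strict).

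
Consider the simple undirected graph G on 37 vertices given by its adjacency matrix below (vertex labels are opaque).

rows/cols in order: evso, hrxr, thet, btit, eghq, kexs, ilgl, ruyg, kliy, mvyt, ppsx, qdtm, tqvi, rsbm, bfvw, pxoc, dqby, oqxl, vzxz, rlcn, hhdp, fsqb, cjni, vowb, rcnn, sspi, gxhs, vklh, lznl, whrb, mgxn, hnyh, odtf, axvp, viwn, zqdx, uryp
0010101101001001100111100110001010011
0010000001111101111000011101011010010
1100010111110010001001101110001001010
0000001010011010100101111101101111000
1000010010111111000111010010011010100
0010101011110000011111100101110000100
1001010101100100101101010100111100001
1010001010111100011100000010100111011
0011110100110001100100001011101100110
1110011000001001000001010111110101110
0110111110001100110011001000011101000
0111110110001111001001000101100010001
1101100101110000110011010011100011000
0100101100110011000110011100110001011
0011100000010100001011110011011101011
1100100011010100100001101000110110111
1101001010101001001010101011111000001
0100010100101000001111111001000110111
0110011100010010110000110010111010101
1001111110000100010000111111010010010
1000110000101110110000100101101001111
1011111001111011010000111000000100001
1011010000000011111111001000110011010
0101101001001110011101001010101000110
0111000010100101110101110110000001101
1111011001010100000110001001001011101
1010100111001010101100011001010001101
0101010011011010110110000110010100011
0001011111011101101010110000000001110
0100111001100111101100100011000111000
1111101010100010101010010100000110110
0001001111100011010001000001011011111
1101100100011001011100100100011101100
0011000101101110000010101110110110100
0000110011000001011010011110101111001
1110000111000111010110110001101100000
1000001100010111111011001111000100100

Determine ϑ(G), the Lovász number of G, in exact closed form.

sqrt(37)

N(zqdx) = {evso, hrxr, thet, ruyg, kliy, mvyt, rsbm, bfvw, pxoc, oqxl, rlcn, hhdp, cjni, vowb, vklh, lznl, mgxn, hnyh}, |N(zqdx)| = 18.
Vertex thet has 18 neighbors: evso, hrxr, kexs, ruyg, kliy, mvyt, ppsx, qdtm, bfvw, vzxz, fsqb, cjni, rcnn, sspi, gxhs, mgxn, axvp, zqdx.
deg(whrb) = 18; N(whrb) = {hrxr, eghq, kexs, ilgl, mvyt, ppsx, rsbm, bfvw, pxoc, dqby, vzxz, rlcn, cjni, gxhs, vklh, hnyh, odtf, axvp}.
deg(oqxl) = 18; N(oqxl) = {hrxr, kexs, ruyg, ppsx, tqvi, vzxz, rlcn, hhdp, fsqb, cjni, vowb, rcnn, vklh, hnyh, odtf, viwn, zqdx, uryp}.
37-vertex 18-regular graph: Paley(37): SR with (k,λ,μ)=(18,8,9).
A has 3 distinct eigenvalues ≈ [18.0, 2.541, -3.541].
With N=37: ϑ(G) = 37·(-(-sqrt(37)/2 - 1/2))/(18−(-sqrt(37)/2 - 1/2)) = sqrt(37).
= 6.08276… (decimal).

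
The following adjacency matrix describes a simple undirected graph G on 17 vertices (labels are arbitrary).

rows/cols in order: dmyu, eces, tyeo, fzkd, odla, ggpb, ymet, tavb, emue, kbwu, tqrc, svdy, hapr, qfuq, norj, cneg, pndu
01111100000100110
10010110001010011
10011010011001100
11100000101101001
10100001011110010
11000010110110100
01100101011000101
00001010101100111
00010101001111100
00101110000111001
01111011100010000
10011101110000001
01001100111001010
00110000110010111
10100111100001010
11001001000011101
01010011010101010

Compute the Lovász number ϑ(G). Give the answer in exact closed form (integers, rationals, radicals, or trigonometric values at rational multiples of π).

N(odla) = {dmyu, tyeo, tavb, kbwu, tqrc, svdy, hapr, cneg}, |N(odla)| = 8.
N(fzkd) = {dmyu, eces, tyeo, emue, tqrc, svdy, qfuq, pndu}, |N(fzkd)| = 8.
Vertex cneg has 8 neighbors: dmyu, eces, odla, tavb, hapr, qfuq, norj, pndu.
N(emue) = {fzkd, ggpb, tavb, tqrc, svdy, hapr, qfuq, norj}, |N(emue)| = 8.
8-regular, N=17; SR(17,8,3,4) — a Paley graph.
A has 3 distinct eigenvalues ≈ [8.0, 1.562, -2.562].
λ_max=8, λ_min=-sqrt(17)/2 - 1/2; ϑ = −17·λ_min/(λ_max−λ_min) = sqrt(17).
≈ 4.12311 (to 5 d.p.).

sqrt(17)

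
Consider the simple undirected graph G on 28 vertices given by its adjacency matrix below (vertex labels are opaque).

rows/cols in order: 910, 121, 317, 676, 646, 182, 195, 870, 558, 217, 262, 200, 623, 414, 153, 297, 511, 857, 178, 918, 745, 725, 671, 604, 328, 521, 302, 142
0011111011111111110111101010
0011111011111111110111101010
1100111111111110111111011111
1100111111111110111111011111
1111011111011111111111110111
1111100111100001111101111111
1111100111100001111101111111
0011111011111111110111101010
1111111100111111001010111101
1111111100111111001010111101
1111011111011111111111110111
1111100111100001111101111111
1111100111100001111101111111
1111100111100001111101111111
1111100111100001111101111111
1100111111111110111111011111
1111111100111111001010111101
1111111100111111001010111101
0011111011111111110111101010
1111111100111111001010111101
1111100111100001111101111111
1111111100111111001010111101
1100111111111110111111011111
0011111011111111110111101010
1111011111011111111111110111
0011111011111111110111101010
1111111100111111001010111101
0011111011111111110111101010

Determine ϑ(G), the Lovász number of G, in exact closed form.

N(725) = {910, 121, 317, 676, 646, 182, 195, 870, 262, 200, 623, 414, 153, 297, 178, 745, 671, 604, 328, 521, 142}, |N(725)| = 21.
deg(121) = 21; N(121) = {317, 676, 646, 182, 195, 558, 217, 262, 200, 623, 414, 153, 297, 511, 857, 918, 745, 725, 671, 328, 302}.
N(328) = {910, 121, 317, 676, 182, 195, 870, 558, 217, 200, 623, 414, 153, 297, 511, 857, 178, 918, 745, 725, 671, 604, 521, 302, 142}, |N(328)| = 25.
N(153) = {910, 121, 317, 676, 646, 870, 558, 217, 262, 297, 511, 857, 178, 918, 725, 671, 604, 328, 521, 302, 142}, |N(153)| = 21.
Complete multipartite on [7, 7, 7, 4, 3]: sandwich collapses at ϑ=7.
= 7.0000000… (decimal).
α=7, χ(Ḡ)=7; ϑ=7 lies between (collapsed).

7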